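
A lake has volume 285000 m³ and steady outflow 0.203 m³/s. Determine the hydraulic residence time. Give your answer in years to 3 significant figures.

0.0445 yr

Q = 0.203 m³/s × 3.156e+07 s/yr = 6.406e+06 m³/yr.
Hydraulic residence time τ = V/Q = 285000/6.406e+06 = 0.04449 yr.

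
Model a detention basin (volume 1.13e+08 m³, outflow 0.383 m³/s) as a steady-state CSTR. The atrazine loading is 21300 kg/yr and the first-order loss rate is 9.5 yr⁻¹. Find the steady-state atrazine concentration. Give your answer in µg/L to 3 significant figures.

19.6 µg/L

Outflow Q = 0.383 m³/s × 3.156e+07 s/yr = 1.209e+07 m³/yr.
Steady-state CSTR mass balance: W = Q·C + k·V·C, so C = W/(Q + kV).
Q + kV = 1.209e+07 + 9.5·1.13e+08 = 1.086e+09 m³/yr.
C = 21300/1.086e+09 = 1.962e-05 kg/m³ = 0.01962 mg/L = 19.62 µg/L.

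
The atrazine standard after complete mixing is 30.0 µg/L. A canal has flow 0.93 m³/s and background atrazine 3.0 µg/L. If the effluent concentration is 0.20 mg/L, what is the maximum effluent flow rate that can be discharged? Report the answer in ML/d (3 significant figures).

3.0 µg/L = 0.003 mg/L.
30.0 µg/L = 0.03 mg/L.
Mass balance at complete mixing: C_std·(Q_w + Q_r) = Q_w·C_e + Q_r·C_b.
Rearranging, Q_w = Q_r·(C_std − C_b)/(C_e − C_std) = 0.93·(0.03 − 0.003) / (0.2 − 0.03) = 0.1477 m³/s.
= 12.76 ML/d.

12.8 ML/d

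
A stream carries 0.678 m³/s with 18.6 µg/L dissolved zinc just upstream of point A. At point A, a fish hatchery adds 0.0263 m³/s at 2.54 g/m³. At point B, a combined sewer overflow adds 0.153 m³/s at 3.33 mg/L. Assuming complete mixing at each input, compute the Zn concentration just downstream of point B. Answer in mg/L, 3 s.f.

0.687 mg/L

18.6 µg/L = 0.0186 mg/L.
After input A: C = (0.678·0.0186 + 0.0263·2.54) / 0.7043 = 0.1128 mg/L.
After input B: C = (0.7043·0.1128 + 0.153·3.33) / 0.8573 = 0.6869 mg/L.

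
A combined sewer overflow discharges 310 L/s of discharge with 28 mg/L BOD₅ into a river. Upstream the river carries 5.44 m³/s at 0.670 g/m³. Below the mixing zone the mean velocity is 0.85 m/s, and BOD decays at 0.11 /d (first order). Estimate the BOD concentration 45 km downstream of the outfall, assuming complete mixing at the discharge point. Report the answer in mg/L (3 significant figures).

2.00 mg/L

310 L/s = 0.31 m³/s.
After complete mixing, C₀ = (0.31·28 + 5.44·0.67) / 5.75 = 2.143 mg/L.
Travel time t = 4.5e+04 m / 0.85 m/s = 5.294e+04 s = 0.6127 d.
C = 2.143·exp(−0.11·0.6127) = 2.143·0.9348 = 2.004 mg/L.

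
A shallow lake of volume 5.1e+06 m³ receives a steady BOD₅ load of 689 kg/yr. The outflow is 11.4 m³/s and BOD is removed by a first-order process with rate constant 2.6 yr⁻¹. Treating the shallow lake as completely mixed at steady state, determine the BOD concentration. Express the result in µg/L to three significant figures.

Outflow Q = 11.4 m³/s × 3.156e+07 s/yr = 3.598e+08 m³/yr.
Steady-state CSTR mass balance: W = Q·C + k·V·C, so C = W/(Q + kV).
Q + kV = 3.598e+08 + 2.6·5.1e+06 = 3.73e+08 m³/yr.
C = 689/3.73e+08 = 1.847e-06 kg/m³ = 0.001847 mg/L = 1.847 µg/L.

1.85 µg/L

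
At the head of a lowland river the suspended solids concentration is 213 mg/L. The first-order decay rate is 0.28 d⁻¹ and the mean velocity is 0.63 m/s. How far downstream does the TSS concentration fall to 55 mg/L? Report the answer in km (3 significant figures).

From C = C₀·e^(−kt), t = ln(C₀/C)/k = ln(213/55)/0.28 = 1.354/0.28 = 4.836 d.
Distance = v·t = 0.63 m/s × 4.178e+05 s = 2.632e+05 m = 263.2 km.

263 km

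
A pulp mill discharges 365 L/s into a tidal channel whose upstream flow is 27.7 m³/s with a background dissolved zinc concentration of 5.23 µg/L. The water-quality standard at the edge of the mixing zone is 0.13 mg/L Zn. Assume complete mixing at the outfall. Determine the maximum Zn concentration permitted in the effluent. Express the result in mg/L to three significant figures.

365 L/s = 0.365 m³/s.
5.23 µg/L = 0.00523 mg/L.
Mass balance: 0.13·28.06 = 0.365·Cₑ + 27.7·0.00523.
Cₑ = (3.648 − 0.1449) / 0.365 = 9.599 mg/L.

9.60 mg/L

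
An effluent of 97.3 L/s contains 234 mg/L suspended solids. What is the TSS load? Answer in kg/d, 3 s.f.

97.3 L/s = 0.0973 m³/s.
Mass flux = Q·C = 0.0973 m³/s × 234 g/m³ = 22.77 g/s.
= 22.77 g/s × 86.4 = 1967 kg/d.

1970 kg/d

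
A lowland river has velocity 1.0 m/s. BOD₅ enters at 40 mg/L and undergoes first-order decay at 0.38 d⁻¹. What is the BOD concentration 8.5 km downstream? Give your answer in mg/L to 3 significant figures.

Travel time t = 8.5 km / 1.0 m/s = 8500/1.0 = 8500 s = 0.09838 d.
First-order decay: C = 40·exp(−0.38·0.09838) = 40·0.9633 = 38.53 mg/L.

38.5 mg/L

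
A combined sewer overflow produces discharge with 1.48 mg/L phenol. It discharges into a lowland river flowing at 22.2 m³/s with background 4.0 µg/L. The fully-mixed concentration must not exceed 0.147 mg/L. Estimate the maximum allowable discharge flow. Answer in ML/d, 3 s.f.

206 ML/d

4.0 µg/L = 0.004 mg/L.
Mass balance at complete mixing: C_std·(Q_w + Q_r) = Q_w·C_e + Q_r·C_b.
Rearranging, Q_w = Q_r·(C_std − C_b)/(C_e − C_std) = 22.2·(0.147 − 0.004) / (1.48 − 0.147) = 2.382 m³/s.
= 205.8 ML/d.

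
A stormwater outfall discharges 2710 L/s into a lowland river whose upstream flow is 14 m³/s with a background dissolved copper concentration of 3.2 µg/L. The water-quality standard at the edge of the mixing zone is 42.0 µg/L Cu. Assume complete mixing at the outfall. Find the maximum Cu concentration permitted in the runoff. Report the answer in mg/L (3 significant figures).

2710 L/s = 2.71 m³/s.
3.2 µg/L = 0.0032 mg/L.
42.0 µg/L = 0.042 mg/L.
Mass balance: 0.042·16.71 = 2.71·Cₑ + 14·0.0032.
Cₑ = (0.7018 − 0.0448) / 2.71 = 0.2424 mg/L.

0.242 mg/L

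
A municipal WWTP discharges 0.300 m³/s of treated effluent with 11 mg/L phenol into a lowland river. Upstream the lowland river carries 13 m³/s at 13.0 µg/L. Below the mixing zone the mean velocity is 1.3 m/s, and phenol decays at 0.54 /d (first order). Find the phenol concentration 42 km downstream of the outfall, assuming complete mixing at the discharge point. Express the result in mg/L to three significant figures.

13.0 µg/L = 0.013 mg/L.
After complete mixing, C₀ = (0.3·11 + 13·0.013) / 13.3 = 0.2608 mg/L.
Travel time t = 4.2e+04 m / 1.3 m/s = 3.231e+04 s = 0.3739 d.
C = 0.2608·exp(−0.54·0.3739) = 0.2608·0.8172 = 0.2131 mg/L.

0.213 mg/L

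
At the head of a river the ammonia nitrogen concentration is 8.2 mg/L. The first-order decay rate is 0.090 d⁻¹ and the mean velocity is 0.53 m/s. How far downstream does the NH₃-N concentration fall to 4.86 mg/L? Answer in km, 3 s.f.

266 km

From C = C₀·e^(−kt), t = ln(C₀/C)/k = ln(8.2/4.86)/0.090 = 0.5231/0.090 = 5.812 d.
Distance = v·t = 0.53 m/s × 5.022e+05 s = 2.662e+05 m = 266.2 km.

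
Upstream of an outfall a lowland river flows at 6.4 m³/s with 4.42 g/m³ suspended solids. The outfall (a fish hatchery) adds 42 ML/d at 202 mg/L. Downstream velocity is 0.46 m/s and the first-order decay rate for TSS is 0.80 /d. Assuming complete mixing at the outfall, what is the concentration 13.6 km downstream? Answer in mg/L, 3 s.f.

42 ML/d = 0.4861 m³/s.
After complete mixing, C₀ = (0.4861·202 + 6.4·4.42) / 6.886 = 18.37 mg/L.
Travel time t = 1.36e+04 m / 0.46 m/s = 2.957e+04 s = 0.3422 d.
C = 18.37·exp(−0.80·0.3422) = 18.37·0.7605 = 13.97 mg/L.

14.0 mg/L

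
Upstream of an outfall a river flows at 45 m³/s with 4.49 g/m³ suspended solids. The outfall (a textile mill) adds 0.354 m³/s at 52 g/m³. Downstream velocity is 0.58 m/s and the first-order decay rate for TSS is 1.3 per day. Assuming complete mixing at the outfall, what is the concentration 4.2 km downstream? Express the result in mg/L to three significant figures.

4.36 mg/L

After complete mixing, C₀ = (0.354·52 + 45·4.49) / 45.35 = 4.861 mg/L.
Travel time t = 4200 m / 0.58 m/s = 7241 s = 0.08381 d.
C = 4.861·exp(−1.3·0.08381) = 4.861·0.8968 = 4.359 mg/L.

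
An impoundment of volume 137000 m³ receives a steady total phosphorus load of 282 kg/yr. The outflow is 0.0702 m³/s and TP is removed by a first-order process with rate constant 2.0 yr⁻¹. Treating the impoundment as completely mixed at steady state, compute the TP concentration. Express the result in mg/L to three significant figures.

Outflow Q = 0.0702 m³/s × 3.156e+07 s/yr = 2.215e+06 m³/yr.
Steady-state CSTR mass balance: W = Q·C + k·V·C, so C = W/(Q + kV).
Q + kV = 2.215e+06 + 2.0·137000 = 2.489e+06 m³/yr.
C = 282/2.489e+06 = 0.0001133 kg/m³ = 0.1133 mg/L.

0.113 mg/L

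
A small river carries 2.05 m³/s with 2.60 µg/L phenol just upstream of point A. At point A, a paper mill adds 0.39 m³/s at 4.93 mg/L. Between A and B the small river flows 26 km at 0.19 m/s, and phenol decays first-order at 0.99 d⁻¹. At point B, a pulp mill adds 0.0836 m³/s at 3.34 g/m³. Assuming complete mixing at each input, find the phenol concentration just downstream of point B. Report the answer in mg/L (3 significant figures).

0.270 mg/L

2.60 µg/L = 0.0026 mg/L.
After input A: C = (2.05·0.0026 + 0.39·4.93) / 2.44 = 0.7902 mg/L.
Over the 26 km reach to input B (t = 1.368e+05 s = 1.584 d), decay gives C = 0.7902·exp(−0.99·1.584) = 0.1647 mg/L.
After input B: C = (2.44·0.1647 + 0.0836·3.34) / 2.524 = 0.2699 mg/L.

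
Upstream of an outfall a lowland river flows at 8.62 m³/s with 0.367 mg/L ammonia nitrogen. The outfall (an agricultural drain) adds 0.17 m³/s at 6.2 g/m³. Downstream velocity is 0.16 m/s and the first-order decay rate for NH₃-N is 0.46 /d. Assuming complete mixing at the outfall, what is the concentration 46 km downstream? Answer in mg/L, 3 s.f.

0.104 mg/L

After complete mixing, C₀ = (0.17·6.2 + 8.62·0.367) / 8.79 = 0.4798 mg/L.
Travel time t = 4.6e+04 m / 0.16 m/s = 2.875e+05 s = 3.328 d.
C = 0.4798·exp(−0.46·3.328) = 0.4798·0.2164 = 0.1038 mg/L.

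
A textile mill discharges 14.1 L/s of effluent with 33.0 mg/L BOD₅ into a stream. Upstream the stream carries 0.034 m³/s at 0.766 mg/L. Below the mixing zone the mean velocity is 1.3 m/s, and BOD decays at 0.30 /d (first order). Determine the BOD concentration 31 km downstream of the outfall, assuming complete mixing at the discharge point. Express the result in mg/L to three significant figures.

14.1 L/s = 0.0141 m³/s.
After complete mixing, C₀ = (0.0141·33 + 0.034·0.766) / 0.0481 = 10.22 mg/L.
Travel time t = 3.1e+04 m / 1.3 m/s = 2.385e+04 s = 0.276 d.
C = 10.22·exp(−0.30·0.276) = 10.22·0.9205 = 9.403 mg/L.

9.40 mg/L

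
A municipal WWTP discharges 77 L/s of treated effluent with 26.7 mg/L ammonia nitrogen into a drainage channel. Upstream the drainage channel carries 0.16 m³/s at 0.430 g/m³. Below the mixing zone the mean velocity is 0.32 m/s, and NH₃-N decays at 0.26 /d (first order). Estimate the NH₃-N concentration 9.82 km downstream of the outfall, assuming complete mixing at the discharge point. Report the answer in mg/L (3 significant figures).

8.17 mg/L

77 L/s = 0.077 m³/s.
After complete mixing, C₀ = (0.077·26.7 + 0.16·0.43) / 0.237 = 8.965 mg/L.
Travel time t = 9820 m / 0.32 m/s = 3.069e+04 s = 0.3552 d.
C = 8.965·exp(−0.26·0.3552) = 8.965·0.9118 = 8.174 mg/L.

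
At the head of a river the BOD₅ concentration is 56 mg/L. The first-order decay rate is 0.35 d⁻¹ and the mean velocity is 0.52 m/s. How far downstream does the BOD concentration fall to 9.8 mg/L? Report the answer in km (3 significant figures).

224 km

From C = C₀·e^(−kt), t = ln(C₀/C)/k = ln(56/9.8)/0.35 = 1.743/0.35 = 4.98 d.
Distance = v·t = 0.52 m/s × 4.303e+05 s = 2.237e+05 m = 223.7 km.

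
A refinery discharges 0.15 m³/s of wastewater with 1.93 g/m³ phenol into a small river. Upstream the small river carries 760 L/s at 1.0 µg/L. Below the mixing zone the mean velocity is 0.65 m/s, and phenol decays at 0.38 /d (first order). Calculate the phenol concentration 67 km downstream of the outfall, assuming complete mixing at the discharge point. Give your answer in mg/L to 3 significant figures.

0.203 mg/L

760 L/s = 0.76 m³/s.
1.0 µg/L = 0.001 mg/L.
After complete mixing, C₀ = (0.15·1.93 + 0.76·0.001) / 0.91 = 0.319 mg/L.
Travel time t = 6.7e+04 m / 0.65 m/s = 1.031e+05 s = 1.193 d.
C = 0.319·exp(−0.38·1.193) = 0.319·0.6355 = 0.2027 mg/L.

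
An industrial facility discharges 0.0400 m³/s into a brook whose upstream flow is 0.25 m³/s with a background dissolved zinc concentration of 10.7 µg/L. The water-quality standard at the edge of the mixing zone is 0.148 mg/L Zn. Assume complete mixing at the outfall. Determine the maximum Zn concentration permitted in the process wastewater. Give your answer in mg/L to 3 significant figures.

1.01 mg/L

10.7 µg/L = 0.0107 mg/L.
Mass balance: 0.148·0.29 = 0.04·Cₑ + 0.25·0.0107.
Cₑ = (0.04292 − 0.002675) / 0.04 = 1.006 mg/L.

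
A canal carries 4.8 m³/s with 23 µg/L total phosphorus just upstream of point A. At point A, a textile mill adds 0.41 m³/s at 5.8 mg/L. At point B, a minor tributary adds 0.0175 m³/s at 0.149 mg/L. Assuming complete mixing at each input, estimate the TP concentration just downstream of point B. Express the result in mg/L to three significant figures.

23 µg/L = 0.023 mg/L.
After input A: C = (4.8·0.023 + 0.41·5.8) / 5.21 = 0.4776 mg/L.
After input B: C = (5.21·0.4776 + 0.0175·0.149) / 5.228 = 0.4765 mg/L.

0.477 mg/L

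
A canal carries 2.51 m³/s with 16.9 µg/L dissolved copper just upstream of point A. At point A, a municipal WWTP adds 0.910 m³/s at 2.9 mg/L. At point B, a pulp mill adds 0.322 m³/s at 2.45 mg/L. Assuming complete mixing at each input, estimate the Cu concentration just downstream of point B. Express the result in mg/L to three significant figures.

16.9 µg/L = 0.0169 mg/L.
After input A: C = (2.51·0.0169 + 0.91·2.9) / 3.42 = 0.784 mg/L.
After input B: C = (3.42·0.784 + 0.322·2.45) / 3.742 = 0.9274 mg/L.

0.927 mg/L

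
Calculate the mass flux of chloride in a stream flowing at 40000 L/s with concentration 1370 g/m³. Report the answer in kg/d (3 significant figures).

40000 L/s = 40 m³/s.
Mass flux = Q·C = 40 m³/s × 1370 g/m³ = 5.48e+04 g/s.
= 5.48e+04 g/s × 86.4 = 4.735e+06 kg/d.

4.73e+06 kg/d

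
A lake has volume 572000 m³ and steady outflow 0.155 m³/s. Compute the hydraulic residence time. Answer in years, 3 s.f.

0.117 yr

Q = 0.155 m³/s × 3.156e+07 s/yr = 4.891e+06 m³/yr.
Hydraulic residence time τ = V/Q = 572000/4.891e+06 = 0.1169 yr.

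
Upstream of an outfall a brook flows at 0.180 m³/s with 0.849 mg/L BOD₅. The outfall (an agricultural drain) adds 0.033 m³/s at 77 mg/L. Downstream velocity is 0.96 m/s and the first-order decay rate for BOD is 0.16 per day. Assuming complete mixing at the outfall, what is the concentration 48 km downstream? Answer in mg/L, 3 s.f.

After complete mixing, C₀ = (0.033·77 + 0.18·0.849) / 0.213 = 12.65 mg/L.
Travel time t = 4.8e+04 m / 0.96 m/s = 5e+04 s = 0.5787 d.
C = 12.65·exp(−0.16·0.5787) = 12.65·0.9116 = 11.53 mg/L.

11.5 mg/L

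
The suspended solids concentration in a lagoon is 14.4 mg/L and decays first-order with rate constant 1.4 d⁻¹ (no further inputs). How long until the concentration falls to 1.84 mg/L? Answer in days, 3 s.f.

t = ln(C₀/C)/k = ln(14.4/1.84)/1.4 = 2.057/1.4 = 1.47 d.

1.47 d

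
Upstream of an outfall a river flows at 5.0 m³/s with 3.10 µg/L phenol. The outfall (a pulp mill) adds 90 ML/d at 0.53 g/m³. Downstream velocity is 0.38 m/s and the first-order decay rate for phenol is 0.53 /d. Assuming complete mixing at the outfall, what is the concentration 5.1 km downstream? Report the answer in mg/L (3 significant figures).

90 ML/d = 1.042 m³/s.
3.10 µg/L = 0.0031 mg/L.
After complete mixing, C₀ = (1.042·0.53 + 5·0.0031) / 6.042 = 0.09394 mg/L.
Travel time t = 5100 m / 0.38 m/s = 1.342e+04 s = 0.1553 d.
C = 0.09394·exp(−0.53·0.1553) = 0.09394·0.921 = 0.08652 mg/L.

0.0865 mg/L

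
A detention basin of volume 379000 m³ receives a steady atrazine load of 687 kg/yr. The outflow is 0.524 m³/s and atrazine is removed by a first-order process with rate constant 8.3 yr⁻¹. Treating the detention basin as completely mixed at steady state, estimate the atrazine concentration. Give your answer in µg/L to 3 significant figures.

34.9 µg/L

Outflow Q = 0.524 m³/s × 3.156e+07 s/yr = 1.654e+07 m³/yr.
Steady-state CSTR mass balance: W = Q·C + k·V·C, so C = W/(Q + kV).
Q + kV = 1.654e+07 + 8.3·379000 = 1.968e+07 m³/yr.
C = 687/1.968e+07 = 3.491e-05 kg/m³ = 0.03491 mg/L = 34.91 µg/L.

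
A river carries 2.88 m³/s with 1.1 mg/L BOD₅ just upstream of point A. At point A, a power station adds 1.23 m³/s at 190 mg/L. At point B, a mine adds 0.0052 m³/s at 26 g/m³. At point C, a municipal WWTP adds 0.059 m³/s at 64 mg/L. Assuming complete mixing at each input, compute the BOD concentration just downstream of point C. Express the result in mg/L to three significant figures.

57.7 mg/L

After input A: C = (2.88·1.1 + 1.23·190) / 4.11 = 57.63 mg/L.
After input B: C = (4.11·57.63 + 0.0052·26) / 4.115 = 57.59 mg/L.
After input C: C = (4.115·57.59 + 0.059·64) / 4.174 = 57.68 mg/L.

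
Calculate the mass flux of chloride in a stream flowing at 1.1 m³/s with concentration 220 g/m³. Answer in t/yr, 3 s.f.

7640 t/yr

Mass flux = Q·C = 1.1 m³/s × 220 g/m³ = 242 g/s.
= 242 g/s × 31.56 = 7637 t/yr.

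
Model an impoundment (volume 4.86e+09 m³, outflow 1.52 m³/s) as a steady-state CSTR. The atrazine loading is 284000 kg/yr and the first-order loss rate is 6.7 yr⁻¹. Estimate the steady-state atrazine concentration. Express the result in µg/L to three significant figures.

Outflow Q = 1.52 m³/s × 3.156e+07 s/yr = 4.797e+07 m³/yr.
Steady-state CSTR mass balance: W = Q·C + k·V·C, so C = W/(Q + kV).
Q + kV = 4.797e+07 + 6.7·4.86e+09 = 3.261e+10 m³/yr.
C = 284000/3.261e+10 = 8.709e-06 kg/m³ = 0.008709 mg/L = 8.709 µg/L.

8.71 µg/L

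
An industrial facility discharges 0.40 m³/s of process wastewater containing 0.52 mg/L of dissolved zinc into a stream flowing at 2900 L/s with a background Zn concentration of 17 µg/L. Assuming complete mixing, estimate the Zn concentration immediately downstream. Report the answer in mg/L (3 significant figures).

2900 L/s = 2.9 m³/s.
17 µg/L = 0.017 mg/L.
By mass balance at complete mixing, C = (0.4·0.52 + 2.9·0.017) / (0.4 + 2.9) = 0.2573/3.3 = 0.07797 mg/L.

0.0780 mg/L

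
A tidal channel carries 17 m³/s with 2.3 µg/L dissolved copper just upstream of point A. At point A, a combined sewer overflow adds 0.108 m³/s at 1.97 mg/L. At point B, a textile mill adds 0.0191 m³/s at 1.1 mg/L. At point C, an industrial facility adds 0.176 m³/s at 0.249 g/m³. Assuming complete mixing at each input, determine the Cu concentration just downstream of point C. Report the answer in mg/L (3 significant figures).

2.3 µg/L = 0.0023 mg/L.
After input A: C = (17·0.0023 + 0.108·1.97) / 17.11 = 0.01472 mg/L.
After input B: C = (17.11·0.01472 + 0.0191·1.1) / 17.13 = 0.01593 mg/L.
After input C: C = (17.13·0.01593 + 0.176·0.249) / 17.3 = 0.0183 mg/L.

0.0183 mg/L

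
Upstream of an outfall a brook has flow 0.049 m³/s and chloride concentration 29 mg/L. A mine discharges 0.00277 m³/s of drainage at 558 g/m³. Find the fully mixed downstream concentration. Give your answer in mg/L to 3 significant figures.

57.3 mg/L

Conservation of mass across the mixing zone: C = (0.00277·558 + 0.049·29) / (0.00277 + 0.049) = 2.967/0.05177 = 57.3 mg/L.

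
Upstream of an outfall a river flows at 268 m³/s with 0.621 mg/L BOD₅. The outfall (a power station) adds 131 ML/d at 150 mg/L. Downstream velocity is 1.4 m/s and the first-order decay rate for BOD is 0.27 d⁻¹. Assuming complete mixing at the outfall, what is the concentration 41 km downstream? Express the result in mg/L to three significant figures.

1.33 mg/L

131 ML/d = 1.516 m³/s.
After complete mixing, C₀ = (1.516·150 + 268·0.621) / 269.5 = 1.461 mg/L.
Travel time t = 4.1e+04 m / 1.4 m/s = 2.929e+04 s = 0.339 d.
C = 1.461·exp(−0.27·0.339) = 1.461·0.9125 = 1.334 mg/L.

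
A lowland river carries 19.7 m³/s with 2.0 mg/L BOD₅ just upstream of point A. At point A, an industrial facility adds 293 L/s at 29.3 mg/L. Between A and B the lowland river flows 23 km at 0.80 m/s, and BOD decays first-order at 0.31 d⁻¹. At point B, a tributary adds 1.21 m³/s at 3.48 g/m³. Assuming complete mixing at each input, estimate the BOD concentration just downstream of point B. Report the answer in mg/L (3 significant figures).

2.24 mg/L

293 L/s = 0.293 m³/s.
After input A: C = (19.7·2 + 0.293·29.3) / 19.99 = 2.4 mg/L.
Over the 23 km reach to input B (t = 2.875e+04 s = 0.3328 d), decay gives C = 2.4·exp(−0.31·0.3328) = 2.165 mg/L.
After input B: C = (19.99·2.165 + 1.21·3.48) / 21.2 = 2.24 mg/L.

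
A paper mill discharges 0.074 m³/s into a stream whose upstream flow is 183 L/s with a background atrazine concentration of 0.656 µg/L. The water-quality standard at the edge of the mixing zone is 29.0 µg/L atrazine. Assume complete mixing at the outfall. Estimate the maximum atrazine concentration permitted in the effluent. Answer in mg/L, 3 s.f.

0.0991 mg/L

183 L/s = 0.183 m³/s.
0.656 µg/L = 0.000656 mg/L.
29.0 µg/L = 0.029 mg/L.
Mass balance: 0.029·0.257 = 0.074·Cₑ + 0.183·0.000656.
Cₑ = (0.007453 − 0.00012) / 0.074 = 0.09909 mg/L.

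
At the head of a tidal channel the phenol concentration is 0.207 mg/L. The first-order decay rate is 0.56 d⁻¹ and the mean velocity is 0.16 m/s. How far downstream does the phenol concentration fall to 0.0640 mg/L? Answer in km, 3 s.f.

From C = C₀·e^(−kt), t = ln(C₀/C)/k = ln(0.207/0.0640)/0.56 = 1.174/0.56 = 2.096 d.
Distance = v·t = 0.16 m/s × 1.811e+05 s = 2.898e+04 m = 28.98 km.

29.0 km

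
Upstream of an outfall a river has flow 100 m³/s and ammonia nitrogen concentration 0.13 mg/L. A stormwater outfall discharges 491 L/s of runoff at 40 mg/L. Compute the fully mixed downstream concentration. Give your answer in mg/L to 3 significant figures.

0.325 mg/L

491 L/s = 0.491 m³/s.
By mass balance at complete mixing, C = (0.491·40 + 100·0.13) / (0.491 + 100) = 32.64/100.5 = 0.3248 mg/L.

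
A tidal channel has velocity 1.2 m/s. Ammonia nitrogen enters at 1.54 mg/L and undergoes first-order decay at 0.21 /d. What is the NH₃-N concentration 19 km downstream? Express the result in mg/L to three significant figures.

1.48 mg/L

Travel time t = 19 km / 1.2 m/s = 1.9e+04/1.2 = 1.583e+04 s = 0.1833 d.
First-order decay: C = 1.54·exp(−0.21·0.1833) = 1.54·0.9622 = 1.482 mg/L.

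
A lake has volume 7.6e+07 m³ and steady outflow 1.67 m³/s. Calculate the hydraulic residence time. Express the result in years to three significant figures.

1.44 yr

Q = 1.67 m³/s × 3.156e+07 s/yr = 5.27e+07 m³/yr.
Hydraulic residence time τ = V/Q = 7.6e+07/5.27e+07 = 1.442 yr.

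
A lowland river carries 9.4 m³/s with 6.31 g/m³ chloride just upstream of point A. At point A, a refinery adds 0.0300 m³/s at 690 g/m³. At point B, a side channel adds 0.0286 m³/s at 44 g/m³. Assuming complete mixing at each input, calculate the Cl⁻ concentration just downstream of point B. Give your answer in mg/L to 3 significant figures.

8.59 mg/L

After input A: C = (9.4·6.31 + 0.03·690) / 9.43 = 8.485 mg/L.
After input B: C = (9.43·8.485 + 0.0286·44) / 9.459 = 8.592 mg/L.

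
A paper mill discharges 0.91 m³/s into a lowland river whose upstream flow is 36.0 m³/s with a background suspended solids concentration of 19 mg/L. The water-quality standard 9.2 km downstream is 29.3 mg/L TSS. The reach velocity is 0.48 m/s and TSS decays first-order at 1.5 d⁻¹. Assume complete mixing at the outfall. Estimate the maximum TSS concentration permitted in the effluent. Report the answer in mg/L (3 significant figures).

Travel time to the compliance point: t = 9200/0.48 = 1.917e+04 s = 0.2218 d; decay factor exp(−1.5·0.2218) = 0.7169.
So the concentration just after mixing may be at most 29.3/0.7169 = 40.87 mg/L.
Mass balance: 40.87·36.91 = 0.91·Cₑ + 36·19.
Cₑ = (1508 − 684) / 0.91 = 906 mg/L.

906 mg/L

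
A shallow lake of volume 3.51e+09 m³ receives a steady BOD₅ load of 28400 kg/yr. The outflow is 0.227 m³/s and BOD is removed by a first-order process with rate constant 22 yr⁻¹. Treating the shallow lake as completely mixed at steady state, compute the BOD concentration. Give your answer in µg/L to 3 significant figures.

Outflow Q = 0.227 m³/s × 3.156e+07 s/yr = 7.164e+06 m³/yr.
Steady-state CSTR mass balance: W = Q·C + k·V·C, so C = W/(Q + kV).
Q + kV = 7.164e+06 + 22·3.51e+09 = 7.723e+10 m³/yr.
C = 28400/7.723e+10 = 3.677e-07 kg/m³ = 0.0003677 mg/L = 0.3677 µg/L.

0.368 µg/L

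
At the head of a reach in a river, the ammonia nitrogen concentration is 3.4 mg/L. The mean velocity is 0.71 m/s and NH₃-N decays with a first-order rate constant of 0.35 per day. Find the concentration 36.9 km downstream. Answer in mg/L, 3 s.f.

Travel time t = 36.9 km / 0.71 m/s = 3.69e+04/0.71 = 5.197e+04 s = 0.6015 d.
First-order decay: C = 3.4·exp(−0.35·0.6015) = 3.4·0.8102 = 2.755 mg/L.

2.75 mg/L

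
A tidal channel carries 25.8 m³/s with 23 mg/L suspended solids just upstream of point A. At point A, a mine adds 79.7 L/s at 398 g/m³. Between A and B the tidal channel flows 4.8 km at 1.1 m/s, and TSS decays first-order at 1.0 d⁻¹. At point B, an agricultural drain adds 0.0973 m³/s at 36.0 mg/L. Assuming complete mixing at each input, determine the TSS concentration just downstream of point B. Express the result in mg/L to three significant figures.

23.0 mg/L

79.7 L/s = 0.0797 m³/s.
After input A: C = (25.8·23 + 0.0797·398) / 25.88 = 24.15 mg/L.
Over the 4.8 km reach to input B (t = 4364 s = 0.05051 d), decay gives C = 24.15·exp(−1.0·0.05051) = 22.97 mg/L.
After input B: C = (25.88·22.97 + 0.0973·36) / 25.98 = 23.01 mg/L.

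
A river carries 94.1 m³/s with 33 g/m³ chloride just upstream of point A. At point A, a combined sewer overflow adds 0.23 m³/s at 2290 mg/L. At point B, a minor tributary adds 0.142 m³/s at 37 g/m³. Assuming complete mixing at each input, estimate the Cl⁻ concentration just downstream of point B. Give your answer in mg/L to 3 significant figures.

38.5 mg/L

After input A: C = (94.1·33 + 0.23·2290) / 94.33 = 38.5 mg/L.
After input B: C = (94.33·38.5 + 0.142·37) / 94.47 = 38.5 mg/L.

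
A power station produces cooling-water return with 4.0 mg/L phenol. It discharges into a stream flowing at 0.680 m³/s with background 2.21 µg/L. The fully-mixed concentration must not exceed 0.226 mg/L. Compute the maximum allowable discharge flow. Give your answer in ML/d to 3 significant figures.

3.48 ML/d

2.21 µg/L = 0.00221 mg/L.
Mass balance at complete mixing: C_std·(Q_w + Q_r) = Q_w·C_e + Q_r·C_b.
Rearranging, Q_w = Q_r·(C_std − C_b)/(C_e − C_std) = 0.680·(0.226 − 0.00221) / (4 − 0.226) = 0.04032 m³/s.
= 3.484 ML/d.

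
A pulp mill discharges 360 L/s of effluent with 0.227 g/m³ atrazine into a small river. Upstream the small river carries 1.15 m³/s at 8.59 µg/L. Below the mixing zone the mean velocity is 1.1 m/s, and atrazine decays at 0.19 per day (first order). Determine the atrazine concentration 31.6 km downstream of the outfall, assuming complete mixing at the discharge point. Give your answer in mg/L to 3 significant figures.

360 L/s = 0.36 m³/s.
8.59 µg/L = 0.00859 mg/L.
After complete mixing, C₀ = (0.36·0.227 + 1.15·0.00859) / 1.51 = 0.06066 mg/L.
Travel time t = 3.16e+04 m / 1.1 m/s = 2.873e+04 s = 0.3325 d.
C = 0.06066·exp(−0.19·0.3325) = 0.06066·0.9388 = 0.05695 mg/L.

0.0569 mg/L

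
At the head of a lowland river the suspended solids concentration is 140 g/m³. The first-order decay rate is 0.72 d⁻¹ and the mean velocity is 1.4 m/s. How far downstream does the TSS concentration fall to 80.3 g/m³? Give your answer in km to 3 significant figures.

From C = C₀·e^(−kt), t = ln(C₀/C)/k = ln(140/80.3)/0.72 = 0.5559/0.72 = 0.772 d.
Distance = v·t = 1.4 m/s × 6.67e+04 s = 9.339e+04 m = 93.39 km.

93.4 km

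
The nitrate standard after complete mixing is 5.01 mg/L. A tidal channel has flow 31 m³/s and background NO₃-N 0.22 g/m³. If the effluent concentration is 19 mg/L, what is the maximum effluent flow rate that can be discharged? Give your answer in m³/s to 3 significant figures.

10.6 m³/s

Mass balance at complete mixing: C_std·(Q_w + Q_r) = Q_w·C_e + Q_r·C_b.
Rearranging, Q_w = Q_r·(C_std − C_b)/(C_e − C_std) = 31·(5.01 − 0.22) / (19 − 5.01) = 10.61 m³/s.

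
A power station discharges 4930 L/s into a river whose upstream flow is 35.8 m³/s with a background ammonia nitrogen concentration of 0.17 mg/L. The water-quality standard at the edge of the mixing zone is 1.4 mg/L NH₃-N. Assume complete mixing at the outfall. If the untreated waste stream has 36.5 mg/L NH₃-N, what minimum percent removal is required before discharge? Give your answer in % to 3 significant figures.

4930 L/s = 4.93 m³/s.
Mass balance: 1.4·40.73 = 4.93·Cₑ + 35.8·0.17.
Cₑ = (57.02 − 6.086) / 4.93 = 10.33 mg/L.
Required removal = 1 − 10.33/36.5 = 71.69 %.

71.7 %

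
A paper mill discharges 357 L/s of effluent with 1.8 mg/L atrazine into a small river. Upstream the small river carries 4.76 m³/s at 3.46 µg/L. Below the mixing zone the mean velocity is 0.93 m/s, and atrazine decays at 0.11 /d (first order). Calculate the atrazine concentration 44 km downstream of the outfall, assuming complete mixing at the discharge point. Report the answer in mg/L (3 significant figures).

0.121 mg/L

357 L/s = 0.357 m³/s.
3.46 µg/L = 0.00346 mg/L.
After complete mixing, C₀ = (0.357·1.8 + 4.76·0.00346) / 5.117 = 0.1288 mg/L.
Travel time t = 4.4e+04 m / 0.93 m/s = 4.731e+04 s = 0.5476 d.
C = 0.1288·exp(−0.11·0.5476) = 0.1288·0.9415 = 0.1213 mg/L.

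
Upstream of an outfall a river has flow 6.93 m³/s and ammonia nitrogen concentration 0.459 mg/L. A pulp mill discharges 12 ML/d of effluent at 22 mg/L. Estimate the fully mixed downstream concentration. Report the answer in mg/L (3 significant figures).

12 ML/d = 0.1389 m³/s.
Conservation of mass across the mixing zone: C = (0.1389·22 + 6.93·0.459) / (0.1389 + 6.93) = 6.236/7.069 = 0.8822 mg/L.

0.882 mg/L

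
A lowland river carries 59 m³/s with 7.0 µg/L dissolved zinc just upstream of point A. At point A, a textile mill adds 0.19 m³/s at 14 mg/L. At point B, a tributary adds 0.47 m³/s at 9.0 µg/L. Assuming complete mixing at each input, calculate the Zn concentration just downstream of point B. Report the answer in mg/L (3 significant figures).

0.0516 mg/L

7.0 µg/L = 0.007 mg/L.
After input A: C = (59·0.007 + 0.19·14) / 59.19 = 0.05192 mg/L.
9.0 µg/L = 0.009 mg/L.
After input B: C = (59.19·0.05192 + 0.47·0.009) / 59.66 = 0.05158 mg/L.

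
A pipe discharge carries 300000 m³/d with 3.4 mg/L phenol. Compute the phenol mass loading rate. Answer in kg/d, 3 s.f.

300000 m³/d = 3.472 m³/s.
Mass flux = Q·C = 3.472 m³/s × 3.4 g/m³ = 11.81 g/s.
= 11.81 g/s × 86.4 = 1020 kg/d.

1020 kg/d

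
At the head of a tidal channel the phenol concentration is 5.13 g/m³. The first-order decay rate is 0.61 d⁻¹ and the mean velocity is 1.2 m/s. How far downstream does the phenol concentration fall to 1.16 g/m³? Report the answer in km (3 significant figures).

From C = C₀·e^(−kt), t = ln(C₀/C)/k = ln(5.13/1.16)/0.61 = 1.487/0.61 = 2.437 d.
Distance = v·t = 1.2 m/s × 2.106e+05 s = 2.527e+05 m = 252.7 km.

253 km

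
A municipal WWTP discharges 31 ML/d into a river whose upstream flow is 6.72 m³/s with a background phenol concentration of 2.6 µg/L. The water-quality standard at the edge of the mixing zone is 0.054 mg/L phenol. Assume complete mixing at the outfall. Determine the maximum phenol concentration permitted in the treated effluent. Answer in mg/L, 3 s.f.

1.02 mg/L

31 ML/d = 0.3588 m³/s.
2.6 µg/L = 0.0026 mg/L.
Mass balance: 0.054·7.079 = 0.3588·Cₑ + 6.72·0.0026.
Cₑ = (0.3823 − 0.01747) / 0.3588 = 1.017 mg/L.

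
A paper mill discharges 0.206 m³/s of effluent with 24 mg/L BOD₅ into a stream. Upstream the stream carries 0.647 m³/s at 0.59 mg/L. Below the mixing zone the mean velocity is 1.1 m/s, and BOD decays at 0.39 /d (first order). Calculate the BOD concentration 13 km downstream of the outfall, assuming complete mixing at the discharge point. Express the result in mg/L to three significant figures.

After complete mixing, C₀ = (0.206·24 + 0.647·0.59) / 0.853 = 6.244 mg/L.
Travel time t = 1.3e+04 m / 1.1 m/s = 1.182e+04 s = 0.1368 d.
C = 6.244·exp(−0.39·0.1368) = 6.244·0.9481 = 5.919 mg/L.

5.92 mg/L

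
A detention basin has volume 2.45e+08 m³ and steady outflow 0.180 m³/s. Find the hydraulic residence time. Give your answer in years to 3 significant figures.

43.1 yr

Q = 0.180 m³/s × 3.156e+07 s/yr = 5.68e+06 m³/yr.
Hydraulic residence time τ = V/Q = 2.45e+08/5.68e+06 = 43.13 yr.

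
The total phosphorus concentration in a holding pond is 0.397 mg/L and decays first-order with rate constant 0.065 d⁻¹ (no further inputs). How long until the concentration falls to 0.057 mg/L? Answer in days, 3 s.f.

29.9 d

t = ln(C₀/C)/k = ln(0.397/0.057)/0.065 = 1.941/0.065 = 29.86 d.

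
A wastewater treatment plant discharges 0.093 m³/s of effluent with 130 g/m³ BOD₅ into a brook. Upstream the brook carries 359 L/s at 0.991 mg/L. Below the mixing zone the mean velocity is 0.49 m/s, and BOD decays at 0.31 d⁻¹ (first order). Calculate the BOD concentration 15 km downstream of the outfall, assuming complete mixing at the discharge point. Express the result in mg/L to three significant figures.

359 L/s = 0.359 m³/s.
After complete mixing, C₀ = (0.093·130 + 0.359·0.991) / 0.452 = 27.53 mg/L.
Travel time t = 1.5e+04 m / 0.49 m/s = 3.061e+04 s = 0.3543 d.
C = 27.53·exp(−0.31·0.3543) = 27.53·0.896 = 24.67 mg/L.

24.7 mg/L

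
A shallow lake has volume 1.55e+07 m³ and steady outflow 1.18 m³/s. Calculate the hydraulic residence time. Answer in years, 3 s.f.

Q = 1.18 m³/s × 3.156e+07 s/yr = 3.724e+07 m³/yr.
Hydraulic residence time τ = V/Q = 1.55e+07/3.724e+07 = 0.4162 yr.

0.416 yr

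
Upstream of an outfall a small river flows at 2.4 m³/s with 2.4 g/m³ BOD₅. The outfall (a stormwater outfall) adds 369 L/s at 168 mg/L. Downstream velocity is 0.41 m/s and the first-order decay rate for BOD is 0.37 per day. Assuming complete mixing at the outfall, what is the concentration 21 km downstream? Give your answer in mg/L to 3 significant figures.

19.6 mg/L

369 L/s = 0.369 m³/s.
After complete mixing, C₀ = (0.369·168 + 2.4·2.4) / 2.769 = 24.47 mg/L.
Travel time t = 2.1e+04 m / 0.41 m/s = 5.122e+04 s = 0.5928 d.
C = 24.47·exp(−0.37·0.5928) = 24.47·0.803 = 19.65 mg/L.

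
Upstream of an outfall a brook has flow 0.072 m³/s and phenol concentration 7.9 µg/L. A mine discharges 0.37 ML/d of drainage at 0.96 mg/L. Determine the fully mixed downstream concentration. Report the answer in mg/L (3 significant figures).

0.37 ML/d = 0.004282 m³/s.
7.9 µg/L = 0.0079 mg/L.
Flow-weighted mixing gives C = (0.004282·0.96 + 0.072·0.0079) / (0.004282 + 0.072) = 0.00468/0.07628 = 0.06135 mg/L.

0.0613 mg/L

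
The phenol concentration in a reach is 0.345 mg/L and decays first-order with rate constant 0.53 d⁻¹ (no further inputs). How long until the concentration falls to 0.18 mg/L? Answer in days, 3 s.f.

1.23 d

t = ln(C₀/C)/k = ln(0.345/0.18)/0.53 = 0.6506/0.53 = 1.228 d.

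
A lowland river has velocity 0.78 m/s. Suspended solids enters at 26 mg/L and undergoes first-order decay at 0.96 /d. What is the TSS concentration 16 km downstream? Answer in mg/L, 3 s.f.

Travel time t = 16 km / 0.78 m/s = 1.6e+04/0.78 = 2.051e+04 s = 0.2374 d.
First-order decay: C = 26·exp(−0.96·0.2374) = 26·0.7962 = 20.7 mg/L.

20.7 mg/L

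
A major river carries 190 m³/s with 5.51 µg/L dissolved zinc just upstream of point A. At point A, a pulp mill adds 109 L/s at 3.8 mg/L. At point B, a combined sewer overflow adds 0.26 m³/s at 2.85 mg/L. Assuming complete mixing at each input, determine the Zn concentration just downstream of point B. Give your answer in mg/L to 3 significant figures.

5.51 µg/L = 0.00551 mg/L.
109 L/s = 0.109 m³/s.
After input A: C = (190·0.00551 + 0.109·3.8) / 190.1 = 0.007686 mg/L.
After input B: C = (190.1·0.007686 + 0.26·2.85) / 190.4 = 0.01157 mg/L.

0.0116 mg/L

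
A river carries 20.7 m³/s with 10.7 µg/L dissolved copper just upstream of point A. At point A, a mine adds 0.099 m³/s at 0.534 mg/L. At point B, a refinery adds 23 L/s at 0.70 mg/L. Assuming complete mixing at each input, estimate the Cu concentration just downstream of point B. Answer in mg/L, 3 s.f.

0.0139 mg/L

10.7 µg/L = 0.0107 mg/L.
After input A: C = (20.7·0.0107 + 0.099·0.534) / 20.8 = 0.01319 mg/L.
23 L/s = 0.023 m³/s.
After input B: C = (20.8·0.01319 + 0.023·0.7) / 20.82 = 0.01395 mg/L.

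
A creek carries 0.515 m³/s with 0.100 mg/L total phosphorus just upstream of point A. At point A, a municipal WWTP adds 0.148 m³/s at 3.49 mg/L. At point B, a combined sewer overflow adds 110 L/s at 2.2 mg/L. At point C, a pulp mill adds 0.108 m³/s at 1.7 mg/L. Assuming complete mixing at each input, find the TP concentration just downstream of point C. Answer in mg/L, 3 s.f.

After input A: C = (0.515·0.1 + 0.148·3.49) / 0.663 = 0.8567 mg/L.
110 L/s = 0.11 m³/s.
After input B: C = (0.663·0.8567 + 0.11·2.2) / 0.773 = 1.048 mg/L.
After input C: C = (0.773·1.048 + 0.108·1.7) / 0.881 = 1.128 mg/L.

1.13 mg/L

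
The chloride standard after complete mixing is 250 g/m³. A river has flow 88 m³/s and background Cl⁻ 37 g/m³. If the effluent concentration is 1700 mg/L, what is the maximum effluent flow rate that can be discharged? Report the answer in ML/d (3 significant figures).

Mass balance at complete mixing: C_std·(Q_w + Q_r) = Q_w·C_e + Q_r·C_b.
Rearranging, Q_w = Q_r·(C_std − C_b)/(C_e − C_std) = 88·(250 − 37) / (1700 − 250) = 12.93 m³/s.
= 1117 ML/d.

1120 ML/d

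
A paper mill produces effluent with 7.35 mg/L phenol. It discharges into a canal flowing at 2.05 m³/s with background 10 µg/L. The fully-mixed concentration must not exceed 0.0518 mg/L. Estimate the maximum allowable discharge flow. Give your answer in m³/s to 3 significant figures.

10 µg/L = 0.01 mg/L.
Mass balance at complete mixing: C_std·(Q_w + Q_r) = Q_w·C_e + Q_r·C_b.
Rearranging, Q_w = Q_r·(C_std − C_b)/(C_e − C_std) = 2.05·(0.0518 − 0.01) / (7.35 − 0.0518) = 0.01174 m³/s.

0.0117 m³/s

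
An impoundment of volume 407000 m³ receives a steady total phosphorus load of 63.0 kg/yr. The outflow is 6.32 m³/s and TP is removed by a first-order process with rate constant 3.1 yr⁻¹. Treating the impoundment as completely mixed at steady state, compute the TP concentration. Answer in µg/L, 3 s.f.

0.314 µg/L

Outflow Q = 6.32 m³/s × 3.156e+07 s/yr = 1.994e+08 m³/yr.
Steady-state CSTR mass balance: W = Q·C + k·V·C, so C = W/(Q + kV).
Q + kV = 1.994e+08 + 3.1·407000 = 2.007e+08 m³/yr.
C = 63.0/2.007e+08 = 3.139e-07 kg/m³ = 0.0003139 mg/L = 0.3139 µg/L.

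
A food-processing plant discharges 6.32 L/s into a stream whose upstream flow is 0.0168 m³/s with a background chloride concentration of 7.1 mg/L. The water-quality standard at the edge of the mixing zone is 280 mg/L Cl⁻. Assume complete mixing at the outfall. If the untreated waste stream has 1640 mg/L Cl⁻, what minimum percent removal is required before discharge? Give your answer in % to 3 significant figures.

38.7 %

6.32 L/s = 0.00632 m³/s.
Mass balance: 280·0.02312 = 0.00632·Cₑ + 0.0168·7.1.
Cₑ = (6.474 − 0.1193) / 0.00632 = 1005 mg/L.
Required removal = 1 − 1005/1640 = 38.69 %.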